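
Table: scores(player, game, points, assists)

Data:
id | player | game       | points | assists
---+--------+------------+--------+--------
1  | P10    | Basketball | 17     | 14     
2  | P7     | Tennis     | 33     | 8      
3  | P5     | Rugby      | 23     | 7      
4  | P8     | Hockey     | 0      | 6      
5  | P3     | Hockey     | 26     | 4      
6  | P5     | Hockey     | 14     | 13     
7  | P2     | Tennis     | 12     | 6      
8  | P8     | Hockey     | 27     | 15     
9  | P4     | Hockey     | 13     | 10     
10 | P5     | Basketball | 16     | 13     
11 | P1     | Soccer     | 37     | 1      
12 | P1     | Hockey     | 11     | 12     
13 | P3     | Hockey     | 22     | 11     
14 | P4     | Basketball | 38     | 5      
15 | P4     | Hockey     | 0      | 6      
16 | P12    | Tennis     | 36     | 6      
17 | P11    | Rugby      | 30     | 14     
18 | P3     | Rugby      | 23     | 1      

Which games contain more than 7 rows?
SELECT game, COUNT(*) as cnt
FROM scores
GROUP BY game
HAVING COUNT(*) > 7

Result:
  Hockey: 8

Note: HAVING filters groups after aggregation, WHERE filters rows before.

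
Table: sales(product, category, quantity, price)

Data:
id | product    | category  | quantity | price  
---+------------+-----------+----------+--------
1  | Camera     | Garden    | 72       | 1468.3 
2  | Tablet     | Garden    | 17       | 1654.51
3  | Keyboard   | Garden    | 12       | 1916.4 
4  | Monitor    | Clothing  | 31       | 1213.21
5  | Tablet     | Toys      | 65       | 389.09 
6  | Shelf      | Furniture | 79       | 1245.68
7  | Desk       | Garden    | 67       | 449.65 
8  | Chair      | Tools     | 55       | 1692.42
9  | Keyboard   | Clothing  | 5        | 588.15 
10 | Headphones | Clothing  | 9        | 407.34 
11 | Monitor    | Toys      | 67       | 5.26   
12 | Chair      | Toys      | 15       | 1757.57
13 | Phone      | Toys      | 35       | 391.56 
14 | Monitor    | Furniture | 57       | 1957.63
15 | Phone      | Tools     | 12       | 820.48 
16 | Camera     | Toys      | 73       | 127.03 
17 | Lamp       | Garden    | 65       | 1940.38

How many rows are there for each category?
SELECT category, COUNT(*) as count
FROM sales
GROUP BY category

Result:
  Clothing: 3
  Furniture: 2
  Garden: 5
  Tools: 2
  Toys: 5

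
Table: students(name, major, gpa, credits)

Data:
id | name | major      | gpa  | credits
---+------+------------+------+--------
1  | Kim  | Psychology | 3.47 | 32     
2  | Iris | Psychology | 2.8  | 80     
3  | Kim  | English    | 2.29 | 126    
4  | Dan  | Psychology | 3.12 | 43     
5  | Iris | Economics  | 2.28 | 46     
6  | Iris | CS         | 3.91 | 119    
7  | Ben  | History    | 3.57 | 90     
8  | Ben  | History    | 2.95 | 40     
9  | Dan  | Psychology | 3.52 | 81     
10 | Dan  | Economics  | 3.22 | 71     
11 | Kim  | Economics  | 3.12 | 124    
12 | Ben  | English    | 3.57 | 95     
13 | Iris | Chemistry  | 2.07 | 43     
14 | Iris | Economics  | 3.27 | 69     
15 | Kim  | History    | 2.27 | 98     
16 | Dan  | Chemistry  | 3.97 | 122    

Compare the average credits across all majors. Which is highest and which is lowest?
SELECT major, AVG(credits)
FROM students
GROUP BY major
ORDER BY AVG(credits)

All groups:
  Psychology: 59.00
  History: 76.00
  Economics: 77.50
  Chemistry: 82.50
  English: 110.50
  CS: 119.00

Highest: CS (119.00)
Lowest: Psychology (59.00)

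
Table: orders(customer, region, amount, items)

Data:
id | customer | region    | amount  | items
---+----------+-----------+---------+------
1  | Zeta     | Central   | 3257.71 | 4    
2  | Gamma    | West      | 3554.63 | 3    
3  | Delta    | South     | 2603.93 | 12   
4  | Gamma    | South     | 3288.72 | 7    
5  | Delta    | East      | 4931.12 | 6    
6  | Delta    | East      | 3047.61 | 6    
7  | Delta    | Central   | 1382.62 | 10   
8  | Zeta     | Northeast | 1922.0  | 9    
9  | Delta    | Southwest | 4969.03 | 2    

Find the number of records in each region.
SELECT region, COUNT(*) as count
FROM orders
GROUP BY region

Result:
  Central: 2
  East: 2
  Northeast: 1
  South: 2
  Southwest: 1
  West: 1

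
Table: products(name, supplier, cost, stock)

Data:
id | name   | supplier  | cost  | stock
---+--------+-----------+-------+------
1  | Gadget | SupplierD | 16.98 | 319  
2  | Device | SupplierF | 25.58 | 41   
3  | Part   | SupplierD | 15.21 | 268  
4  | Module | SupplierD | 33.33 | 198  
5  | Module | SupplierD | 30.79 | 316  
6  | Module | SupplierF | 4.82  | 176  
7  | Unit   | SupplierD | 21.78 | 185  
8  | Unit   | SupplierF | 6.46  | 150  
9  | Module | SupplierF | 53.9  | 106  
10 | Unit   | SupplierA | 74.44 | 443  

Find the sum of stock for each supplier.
SELECT supplier, SUM(stock) as result
FROM products
GROUP BY supplier

Result:
  SupplierA: 443
  SupplierD: 1286
  SupplierF: 473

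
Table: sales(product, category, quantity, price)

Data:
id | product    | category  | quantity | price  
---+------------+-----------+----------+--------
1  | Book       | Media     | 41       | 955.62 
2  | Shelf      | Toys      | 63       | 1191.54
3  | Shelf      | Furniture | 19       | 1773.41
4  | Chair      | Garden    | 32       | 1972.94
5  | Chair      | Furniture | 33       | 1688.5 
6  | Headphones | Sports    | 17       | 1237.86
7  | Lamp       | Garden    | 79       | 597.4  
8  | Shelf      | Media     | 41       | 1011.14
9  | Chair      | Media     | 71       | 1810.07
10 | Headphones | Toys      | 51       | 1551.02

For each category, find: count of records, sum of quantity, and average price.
SELECT category,
       COUNT(*) as cnt,
       SUM(quantity) as total_quantity,
       AVG(price) as avg_price
FROM sales
GROUP BY category

Result:
  Furniture: 2 records, 52 total quantity, 1730.96 avg price
  Garden: 2 records, 111 total quantity, 1285.17 avg price
  Media: 3 records, 153 total quantity, 1258.94 avg price
  Sports: 1 records, 17 total quantity, 1237.86 avg price
  Toys: 2 records, 114 total quantity, 1371.28 avg price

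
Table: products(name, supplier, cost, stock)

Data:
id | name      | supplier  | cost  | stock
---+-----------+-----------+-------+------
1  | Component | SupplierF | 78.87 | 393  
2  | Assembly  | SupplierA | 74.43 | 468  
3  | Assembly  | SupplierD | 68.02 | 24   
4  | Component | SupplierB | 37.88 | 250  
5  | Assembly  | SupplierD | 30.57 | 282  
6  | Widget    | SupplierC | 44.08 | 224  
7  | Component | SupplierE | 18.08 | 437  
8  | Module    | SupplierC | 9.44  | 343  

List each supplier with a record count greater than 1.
SELECT supplier, COUNT(*) as cnt
FROM products
GROUP BY supplier
HAVING COUNT(*) > 1

Result:
  SupplierC: 2
  SupplierD: 2

Note: HAVING filters groups after aggregation, WHERE filters rows before.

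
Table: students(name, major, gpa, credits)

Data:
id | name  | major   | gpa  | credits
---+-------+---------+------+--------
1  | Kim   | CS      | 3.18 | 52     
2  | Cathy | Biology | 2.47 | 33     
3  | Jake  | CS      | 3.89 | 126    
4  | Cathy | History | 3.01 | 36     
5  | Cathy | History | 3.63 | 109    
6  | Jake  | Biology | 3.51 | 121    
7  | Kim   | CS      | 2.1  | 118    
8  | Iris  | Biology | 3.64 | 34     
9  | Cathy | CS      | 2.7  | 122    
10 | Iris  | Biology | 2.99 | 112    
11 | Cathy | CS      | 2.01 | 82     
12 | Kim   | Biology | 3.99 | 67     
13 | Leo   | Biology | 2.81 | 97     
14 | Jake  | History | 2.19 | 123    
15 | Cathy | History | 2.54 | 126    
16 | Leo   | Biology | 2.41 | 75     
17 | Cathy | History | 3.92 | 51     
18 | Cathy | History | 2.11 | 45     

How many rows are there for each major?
SELECT major, COUNT(*) as count
FROM students
GROUP BY major

Result:
  Biology: 7
  CS: 5
  History: 6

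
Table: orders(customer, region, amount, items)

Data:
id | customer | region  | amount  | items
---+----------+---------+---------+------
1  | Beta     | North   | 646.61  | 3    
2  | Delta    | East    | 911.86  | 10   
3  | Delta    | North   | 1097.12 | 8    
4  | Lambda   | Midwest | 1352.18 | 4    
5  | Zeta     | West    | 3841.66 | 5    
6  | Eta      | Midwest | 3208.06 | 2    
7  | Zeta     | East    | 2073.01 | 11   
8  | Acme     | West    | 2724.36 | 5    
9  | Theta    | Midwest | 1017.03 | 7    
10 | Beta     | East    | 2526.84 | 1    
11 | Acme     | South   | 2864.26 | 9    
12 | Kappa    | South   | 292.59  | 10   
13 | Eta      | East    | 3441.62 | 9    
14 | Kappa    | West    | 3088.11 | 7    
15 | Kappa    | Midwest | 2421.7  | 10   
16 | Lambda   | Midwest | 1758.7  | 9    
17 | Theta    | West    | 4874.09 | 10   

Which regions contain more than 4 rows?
SELECT region, COUNT(*) as cnt
FROM orders
GROUP BY region
HAVING COUNT(*) > 4

Result:
  Midwest: 5

Note: HAVING filters groups after aggregation, WHERE filters rows before.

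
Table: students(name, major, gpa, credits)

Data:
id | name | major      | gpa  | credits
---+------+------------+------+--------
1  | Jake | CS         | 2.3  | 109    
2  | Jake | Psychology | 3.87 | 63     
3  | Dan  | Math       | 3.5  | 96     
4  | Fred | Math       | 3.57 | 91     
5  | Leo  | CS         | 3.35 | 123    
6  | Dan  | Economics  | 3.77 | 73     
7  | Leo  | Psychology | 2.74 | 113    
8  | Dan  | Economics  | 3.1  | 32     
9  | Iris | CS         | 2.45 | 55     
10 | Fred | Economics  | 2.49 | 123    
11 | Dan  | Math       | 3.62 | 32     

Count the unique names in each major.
SELECT major, COUNT(DISTINCT name)
FROM students
GROUP BY major

Result:
  CS: 3 distinct
  Economics: 2 distinct
  Math: 2 distinct
  Psychology: 2 distinct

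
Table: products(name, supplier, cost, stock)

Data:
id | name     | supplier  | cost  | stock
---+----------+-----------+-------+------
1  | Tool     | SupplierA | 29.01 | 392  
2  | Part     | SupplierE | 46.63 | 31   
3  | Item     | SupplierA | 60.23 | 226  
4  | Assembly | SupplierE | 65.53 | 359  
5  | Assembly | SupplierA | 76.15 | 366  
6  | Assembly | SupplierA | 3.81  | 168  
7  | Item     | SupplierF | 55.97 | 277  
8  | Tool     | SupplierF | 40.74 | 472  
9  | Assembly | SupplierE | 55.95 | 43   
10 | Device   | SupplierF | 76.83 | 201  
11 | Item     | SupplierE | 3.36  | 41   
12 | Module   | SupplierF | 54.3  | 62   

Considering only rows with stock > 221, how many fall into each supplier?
SELECT supplier, COUNT(*)
FROM products
WHERE stock > 221
GROUP BY supplier

Note: WHERE filters rows before grouping.

Result:
  SupplierA: 3
  SupplierE: 1
  SupplierF: 2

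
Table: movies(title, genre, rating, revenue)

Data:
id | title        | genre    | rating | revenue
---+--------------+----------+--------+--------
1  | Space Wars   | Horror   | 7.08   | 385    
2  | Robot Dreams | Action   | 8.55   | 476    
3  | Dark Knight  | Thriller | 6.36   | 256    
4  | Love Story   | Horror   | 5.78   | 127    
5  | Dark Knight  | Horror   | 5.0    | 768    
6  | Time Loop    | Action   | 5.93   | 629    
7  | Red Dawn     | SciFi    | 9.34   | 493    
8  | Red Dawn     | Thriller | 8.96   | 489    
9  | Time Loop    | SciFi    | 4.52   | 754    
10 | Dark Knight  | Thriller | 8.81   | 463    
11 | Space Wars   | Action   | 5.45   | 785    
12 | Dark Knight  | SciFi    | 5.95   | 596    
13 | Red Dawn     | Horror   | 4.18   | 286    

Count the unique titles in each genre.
SELECT genre, COUNT(DISTINCT title)
FROM movies
GROUP BY genre

Result:
  Action: 3 distinct
  Horror: 4 distinct
  SciFi: 3 distinct
  Thriller: 2 distinct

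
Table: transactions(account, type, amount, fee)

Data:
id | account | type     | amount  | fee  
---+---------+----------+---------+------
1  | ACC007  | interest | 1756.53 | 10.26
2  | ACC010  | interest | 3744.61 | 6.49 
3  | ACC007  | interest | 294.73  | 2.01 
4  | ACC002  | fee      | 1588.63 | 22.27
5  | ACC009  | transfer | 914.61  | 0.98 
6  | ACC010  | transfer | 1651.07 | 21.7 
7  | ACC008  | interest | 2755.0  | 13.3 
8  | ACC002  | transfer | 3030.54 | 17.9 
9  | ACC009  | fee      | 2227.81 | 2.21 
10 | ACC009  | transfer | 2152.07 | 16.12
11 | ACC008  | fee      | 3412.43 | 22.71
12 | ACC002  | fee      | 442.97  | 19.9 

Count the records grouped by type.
SELECT type, COUNT(*) as count
FROM transactions
GROUP BY type

Result:
  fee: 4
  interest: 4
  transfer: 4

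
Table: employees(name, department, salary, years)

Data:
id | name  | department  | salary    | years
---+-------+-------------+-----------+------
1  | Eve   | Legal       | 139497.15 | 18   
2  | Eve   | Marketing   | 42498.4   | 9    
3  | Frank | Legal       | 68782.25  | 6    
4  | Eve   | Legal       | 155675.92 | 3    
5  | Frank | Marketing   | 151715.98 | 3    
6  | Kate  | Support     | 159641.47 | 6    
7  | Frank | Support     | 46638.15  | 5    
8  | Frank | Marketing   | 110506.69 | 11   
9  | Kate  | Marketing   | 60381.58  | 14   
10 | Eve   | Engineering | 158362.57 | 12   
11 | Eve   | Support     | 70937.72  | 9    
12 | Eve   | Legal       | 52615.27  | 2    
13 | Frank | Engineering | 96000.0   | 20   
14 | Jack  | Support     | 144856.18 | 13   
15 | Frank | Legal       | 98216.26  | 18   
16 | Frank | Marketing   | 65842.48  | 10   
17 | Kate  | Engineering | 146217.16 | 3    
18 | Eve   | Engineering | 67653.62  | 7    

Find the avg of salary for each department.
SELECT department, AVG(salary) as result
FROM employees
GROUP BY department

Result:
  Engineering: 117058.34
  Legal: 102957.37
  Marketing: 86189.03
  Support: 105518.38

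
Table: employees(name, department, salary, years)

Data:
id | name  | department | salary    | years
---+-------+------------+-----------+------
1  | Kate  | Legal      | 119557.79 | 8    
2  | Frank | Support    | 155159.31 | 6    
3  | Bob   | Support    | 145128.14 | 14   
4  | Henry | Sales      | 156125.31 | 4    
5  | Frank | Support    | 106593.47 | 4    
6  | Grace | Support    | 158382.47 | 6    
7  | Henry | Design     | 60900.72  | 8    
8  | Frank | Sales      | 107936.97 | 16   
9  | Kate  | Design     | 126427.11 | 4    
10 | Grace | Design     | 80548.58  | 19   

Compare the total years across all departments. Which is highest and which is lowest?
SELECT department, SUM(years)
FROM employees
GROUP BY department
ORDER BY SUM(years)

All groups:
  Legal: 8
  Sales: 20
  Support: 30
  Design: 31

Highest: Design (31)
Lowest: Legal (8)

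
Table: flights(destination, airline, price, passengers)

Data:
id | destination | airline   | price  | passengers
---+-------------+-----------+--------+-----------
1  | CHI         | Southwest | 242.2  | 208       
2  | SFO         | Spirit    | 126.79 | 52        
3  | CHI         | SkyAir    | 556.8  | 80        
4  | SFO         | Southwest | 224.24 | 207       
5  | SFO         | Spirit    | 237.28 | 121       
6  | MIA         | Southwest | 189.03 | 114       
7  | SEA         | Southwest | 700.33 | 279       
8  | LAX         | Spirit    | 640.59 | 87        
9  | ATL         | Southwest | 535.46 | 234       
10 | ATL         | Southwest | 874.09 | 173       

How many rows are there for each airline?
SELECT airline, COUNT(*) as count
FROM flights
GROUP BY airline

Result:
  SkyAir: 1
  Southwest: 6
  Spirit: 3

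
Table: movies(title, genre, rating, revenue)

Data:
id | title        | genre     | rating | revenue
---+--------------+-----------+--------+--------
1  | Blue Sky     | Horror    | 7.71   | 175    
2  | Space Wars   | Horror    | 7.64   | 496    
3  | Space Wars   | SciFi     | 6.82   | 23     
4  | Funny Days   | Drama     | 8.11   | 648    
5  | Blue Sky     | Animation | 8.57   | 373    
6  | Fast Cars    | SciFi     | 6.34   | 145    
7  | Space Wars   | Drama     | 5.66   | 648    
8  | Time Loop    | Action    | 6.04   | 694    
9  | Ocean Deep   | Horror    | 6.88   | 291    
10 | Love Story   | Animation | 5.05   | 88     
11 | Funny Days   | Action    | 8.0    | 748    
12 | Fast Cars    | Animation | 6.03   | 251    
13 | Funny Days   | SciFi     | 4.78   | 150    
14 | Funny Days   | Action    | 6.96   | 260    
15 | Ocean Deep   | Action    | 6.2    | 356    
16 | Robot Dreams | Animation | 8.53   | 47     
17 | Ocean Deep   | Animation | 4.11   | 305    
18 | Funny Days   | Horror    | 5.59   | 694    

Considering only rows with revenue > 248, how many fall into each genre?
SELECT genre, COUNT(*)
FROM movies
WHERE revenue > 248
GROUP BY genre

Note: WHERE filters rows before grouping.

Result:
  Action: 4
  Animation: 3
  Drama: 2
  Horror: 3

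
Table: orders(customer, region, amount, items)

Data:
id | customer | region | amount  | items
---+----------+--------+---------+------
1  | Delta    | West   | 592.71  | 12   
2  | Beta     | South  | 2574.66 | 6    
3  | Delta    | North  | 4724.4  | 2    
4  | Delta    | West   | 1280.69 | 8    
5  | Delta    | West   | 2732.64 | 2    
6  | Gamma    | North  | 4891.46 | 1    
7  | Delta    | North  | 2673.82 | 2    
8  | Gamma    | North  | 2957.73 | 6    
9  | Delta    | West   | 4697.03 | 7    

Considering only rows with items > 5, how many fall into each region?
SELECT region, COUNT(*)
FROM orders
WHERE items > 5
GROUP BY region

Note: WHERE filters rows before grouping.

Result:
  North: 1
  South: 1
  West: 3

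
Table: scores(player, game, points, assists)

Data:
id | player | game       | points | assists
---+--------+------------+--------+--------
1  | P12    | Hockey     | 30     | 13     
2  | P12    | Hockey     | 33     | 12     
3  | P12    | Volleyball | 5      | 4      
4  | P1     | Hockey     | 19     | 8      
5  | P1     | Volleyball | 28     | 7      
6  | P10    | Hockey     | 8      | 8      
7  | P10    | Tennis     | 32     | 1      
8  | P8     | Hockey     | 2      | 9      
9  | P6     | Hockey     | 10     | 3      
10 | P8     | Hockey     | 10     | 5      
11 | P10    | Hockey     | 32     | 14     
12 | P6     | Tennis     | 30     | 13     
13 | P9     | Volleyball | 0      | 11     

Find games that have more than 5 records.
SELECT game, COUNT(*) as cnt
FROM scores
GROUP BY game
HAVING COUNT(*) > 5

Result:
  Hockey: 8

Note: HAVING filters groups after aggregation, WHERE filters rows before.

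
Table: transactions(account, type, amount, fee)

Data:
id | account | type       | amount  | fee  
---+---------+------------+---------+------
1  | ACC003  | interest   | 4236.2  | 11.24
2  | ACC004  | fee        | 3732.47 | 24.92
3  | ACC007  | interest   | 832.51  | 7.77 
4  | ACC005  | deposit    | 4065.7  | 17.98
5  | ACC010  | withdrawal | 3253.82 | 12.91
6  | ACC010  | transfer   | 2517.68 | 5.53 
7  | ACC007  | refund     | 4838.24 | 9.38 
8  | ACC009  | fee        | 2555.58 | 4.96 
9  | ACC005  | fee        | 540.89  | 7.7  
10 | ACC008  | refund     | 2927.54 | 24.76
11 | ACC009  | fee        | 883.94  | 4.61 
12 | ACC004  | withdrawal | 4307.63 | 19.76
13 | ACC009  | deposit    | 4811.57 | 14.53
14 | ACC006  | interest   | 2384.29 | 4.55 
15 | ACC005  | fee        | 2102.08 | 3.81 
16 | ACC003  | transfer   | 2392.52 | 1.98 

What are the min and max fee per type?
SELECT type, MIN(fee), MAX(fee)
FROM transactions
GROUP BY type

Result:
  deposit: min=14.53, max=17.98
  fee: min=3.81, max=24.92
  interest: min=4.55, max=11.24
  refund: min=9.38, max=24.76
  transfer: min=1.98, max=5.53
  withdrawal: min=12.91, max=19.76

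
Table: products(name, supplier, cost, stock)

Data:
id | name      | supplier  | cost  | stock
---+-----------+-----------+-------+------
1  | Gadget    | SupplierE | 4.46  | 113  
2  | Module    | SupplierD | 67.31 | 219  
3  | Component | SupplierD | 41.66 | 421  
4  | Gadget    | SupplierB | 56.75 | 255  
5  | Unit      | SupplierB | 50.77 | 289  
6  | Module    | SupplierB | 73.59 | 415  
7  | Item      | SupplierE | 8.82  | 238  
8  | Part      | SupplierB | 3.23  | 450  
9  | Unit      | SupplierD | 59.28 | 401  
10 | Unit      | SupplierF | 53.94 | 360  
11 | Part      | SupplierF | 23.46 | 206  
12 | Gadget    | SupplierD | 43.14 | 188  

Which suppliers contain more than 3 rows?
SELECT supplier, COUNT(*) as cnt
FROM products
GROUP BY supplier
HAVING COUNT(*) > 3

Result:
  SupplierB: 4
  SupplierD: 4

Note: HAVING filters groups after aggregation, WHERE filters rows before.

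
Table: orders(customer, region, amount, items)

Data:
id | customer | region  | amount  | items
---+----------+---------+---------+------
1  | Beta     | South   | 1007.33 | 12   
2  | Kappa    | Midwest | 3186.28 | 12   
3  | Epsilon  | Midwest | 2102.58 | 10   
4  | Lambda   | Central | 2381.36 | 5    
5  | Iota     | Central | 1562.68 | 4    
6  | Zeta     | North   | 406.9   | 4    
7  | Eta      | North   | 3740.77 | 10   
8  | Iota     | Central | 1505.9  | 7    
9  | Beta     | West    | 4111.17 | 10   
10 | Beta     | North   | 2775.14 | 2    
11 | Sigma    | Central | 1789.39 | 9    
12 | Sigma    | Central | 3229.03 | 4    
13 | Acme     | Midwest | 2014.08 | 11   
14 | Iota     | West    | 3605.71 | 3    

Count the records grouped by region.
SELECT region, COUNT(*) as count
FROM orders
GROUP BY region

Result:
  Central: 5
  Midwest: 3
  North: 3
  South: 1
  West: 2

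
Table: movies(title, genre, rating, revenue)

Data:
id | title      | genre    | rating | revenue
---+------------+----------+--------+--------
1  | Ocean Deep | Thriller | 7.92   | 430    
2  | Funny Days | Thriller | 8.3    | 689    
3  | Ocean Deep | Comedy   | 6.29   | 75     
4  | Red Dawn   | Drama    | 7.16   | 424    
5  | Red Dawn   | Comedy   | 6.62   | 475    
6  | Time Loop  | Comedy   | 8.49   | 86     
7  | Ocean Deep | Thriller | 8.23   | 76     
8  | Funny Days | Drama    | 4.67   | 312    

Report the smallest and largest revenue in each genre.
SELECT genre, MIN(revenue), MAX(revenue)
FROM movies
GROUP BY genre

Result:
  Comedy: min=75, max=475
  Drama: min=312, max=424
  Thriller: min=76, max=689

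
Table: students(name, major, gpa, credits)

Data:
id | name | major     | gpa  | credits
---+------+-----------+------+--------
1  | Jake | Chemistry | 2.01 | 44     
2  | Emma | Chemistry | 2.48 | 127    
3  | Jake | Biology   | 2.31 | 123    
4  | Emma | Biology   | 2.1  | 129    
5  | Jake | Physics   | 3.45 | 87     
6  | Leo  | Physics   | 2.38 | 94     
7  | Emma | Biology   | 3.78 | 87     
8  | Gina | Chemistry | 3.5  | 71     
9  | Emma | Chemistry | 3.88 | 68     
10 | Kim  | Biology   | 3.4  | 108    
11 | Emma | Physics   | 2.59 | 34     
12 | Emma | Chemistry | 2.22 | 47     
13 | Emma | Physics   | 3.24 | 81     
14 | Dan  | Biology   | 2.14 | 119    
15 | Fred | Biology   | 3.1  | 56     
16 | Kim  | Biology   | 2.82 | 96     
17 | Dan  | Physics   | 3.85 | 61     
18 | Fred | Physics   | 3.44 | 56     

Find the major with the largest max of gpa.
SELECT major, MAX(gpa) as val
FROM students
GROUP BY major
ORDER BY val DESC
LIMIT 1

Result: Chemistry with max(gpa) = 3.88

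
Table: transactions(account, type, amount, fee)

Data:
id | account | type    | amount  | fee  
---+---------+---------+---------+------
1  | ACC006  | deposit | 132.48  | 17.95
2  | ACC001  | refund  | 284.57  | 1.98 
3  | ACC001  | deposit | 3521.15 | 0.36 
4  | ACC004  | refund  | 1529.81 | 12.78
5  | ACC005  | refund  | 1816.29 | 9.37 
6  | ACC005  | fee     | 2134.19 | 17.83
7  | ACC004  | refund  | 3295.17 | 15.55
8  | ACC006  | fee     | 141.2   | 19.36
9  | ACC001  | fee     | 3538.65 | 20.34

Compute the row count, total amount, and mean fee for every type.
SELECT type,
       COUNT(*) as cnt,
       SUM(amount) as total_amount,
       AVG(fee) as avg_fee
FROM transactions
GROUP BY type

Result:
  deposit: 2 records, 3653.63 total amount, 9.16 avg fee
  fee: 3 records, 5814.04 total amount, 19.18 avg fee
  refund: 4 records, 6925.84 total amount, 9.92 avg fee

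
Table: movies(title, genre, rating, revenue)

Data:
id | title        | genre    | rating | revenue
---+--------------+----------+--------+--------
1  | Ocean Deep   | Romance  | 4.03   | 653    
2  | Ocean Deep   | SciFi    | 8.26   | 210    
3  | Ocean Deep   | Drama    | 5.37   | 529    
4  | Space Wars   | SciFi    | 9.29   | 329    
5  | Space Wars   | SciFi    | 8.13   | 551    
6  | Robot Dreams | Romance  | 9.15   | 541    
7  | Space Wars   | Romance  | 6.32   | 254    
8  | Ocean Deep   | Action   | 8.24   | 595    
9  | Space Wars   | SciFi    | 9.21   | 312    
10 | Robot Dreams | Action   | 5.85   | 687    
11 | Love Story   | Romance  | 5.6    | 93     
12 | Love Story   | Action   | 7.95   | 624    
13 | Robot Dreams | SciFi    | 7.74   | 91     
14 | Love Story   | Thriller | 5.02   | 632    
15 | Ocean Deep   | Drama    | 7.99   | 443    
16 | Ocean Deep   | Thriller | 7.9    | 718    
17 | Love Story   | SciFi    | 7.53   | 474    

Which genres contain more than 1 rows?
SELECT genre, COUNT(*) as cnt
FROM movies
GROUP BY genre
HAVING COUNT(*) > 1

Result:
  Action: 3
  Drama: 2
  Romance: 4
  SciFi: 6
  Thriller: 2

Note: HAVING filters groups after aggregation, WHERE filters rows before.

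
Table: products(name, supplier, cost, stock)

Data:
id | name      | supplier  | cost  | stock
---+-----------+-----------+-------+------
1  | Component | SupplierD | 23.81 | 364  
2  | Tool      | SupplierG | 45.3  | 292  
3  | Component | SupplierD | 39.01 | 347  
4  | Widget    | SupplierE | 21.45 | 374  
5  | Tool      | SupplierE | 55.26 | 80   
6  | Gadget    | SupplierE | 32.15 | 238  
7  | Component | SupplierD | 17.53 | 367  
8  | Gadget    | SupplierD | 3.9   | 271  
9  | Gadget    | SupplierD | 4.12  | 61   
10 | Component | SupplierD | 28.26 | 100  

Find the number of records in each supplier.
SELECT supplier, COUNT(*) as count
FROM products
GROUP BY supplier

Result:
  SupplierD: 6
  SupplierE: 3
  SupplierG: 1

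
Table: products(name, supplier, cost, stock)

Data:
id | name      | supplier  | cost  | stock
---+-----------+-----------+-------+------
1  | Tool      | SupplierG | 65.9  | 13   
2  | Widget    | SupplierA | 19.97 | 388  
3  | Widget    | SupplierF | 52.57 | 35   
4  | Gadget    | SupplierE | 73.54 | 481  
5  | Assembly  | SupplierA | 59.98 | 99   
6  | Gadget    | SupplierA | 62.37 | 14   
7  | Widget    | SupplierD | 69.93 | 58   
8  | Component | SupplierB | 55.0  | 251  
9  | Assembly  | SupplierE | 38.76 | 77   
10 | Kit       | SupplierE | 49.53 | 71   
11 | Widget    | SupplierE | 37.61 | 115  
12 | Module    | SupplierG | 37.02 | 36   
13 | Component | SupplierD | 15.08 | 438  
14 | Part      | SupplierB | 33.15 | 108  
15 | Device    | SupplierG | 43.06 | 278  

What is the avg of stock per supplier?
SELECT supplier, AVG(stock) as result
FROM products
GROUP BY supplier

Result:
  SupplierA: 167.00
  SupplierB: 179.50
  SupplierD: 248.00
  SupplierE: 186.00
  SupplierF: 35.00
  SupplierG: 109.00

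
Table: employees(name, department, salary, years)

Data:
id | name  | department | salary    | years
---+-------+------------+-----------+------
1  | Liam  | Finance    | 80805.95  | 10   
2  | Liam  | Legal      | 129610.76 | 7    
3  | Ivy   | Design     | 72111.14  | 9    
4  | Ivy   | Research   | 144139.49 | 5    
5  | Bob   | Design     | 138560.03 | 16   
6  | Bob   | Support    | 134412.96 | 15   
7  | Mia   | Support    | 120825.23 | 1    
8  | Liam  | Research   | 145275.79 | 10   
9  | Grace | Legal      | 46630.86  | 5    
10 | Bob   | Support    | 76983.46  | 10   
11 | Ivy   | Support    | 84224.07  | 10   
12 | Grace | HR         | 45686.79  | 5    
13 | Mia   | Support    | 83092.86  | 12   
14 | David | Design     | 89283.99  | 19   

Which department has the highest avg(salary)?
SELECT department, AVG(salary) as val
FROM employees
GROUP BY department
ORDER BY val DESC
LIMIT 1

Result: Research with avg(salary) = 144707.64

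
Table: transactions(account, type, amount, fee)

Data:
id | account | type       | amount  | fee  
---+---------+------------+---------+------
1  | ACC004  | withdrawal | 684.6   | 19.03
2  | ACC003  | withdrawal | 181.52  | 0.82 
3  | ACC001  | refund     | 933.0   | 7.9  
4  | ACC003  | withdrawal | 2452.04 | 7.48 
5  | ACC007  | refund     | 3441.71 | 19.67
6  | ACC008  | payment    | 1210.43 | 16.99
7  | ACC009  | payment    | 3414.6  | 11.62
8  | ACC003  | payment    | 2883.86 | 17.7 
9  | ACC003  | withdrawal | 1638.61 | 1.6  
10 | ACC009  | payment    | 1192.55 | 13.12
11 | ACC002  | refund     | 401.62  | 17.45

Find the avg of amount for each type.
SELECT type, AVG(amount) as result
FROM transactions
GROUP BY type

Result:
  payment: 2175.36
  refund: 1592.11
  withdrawal: 1239.19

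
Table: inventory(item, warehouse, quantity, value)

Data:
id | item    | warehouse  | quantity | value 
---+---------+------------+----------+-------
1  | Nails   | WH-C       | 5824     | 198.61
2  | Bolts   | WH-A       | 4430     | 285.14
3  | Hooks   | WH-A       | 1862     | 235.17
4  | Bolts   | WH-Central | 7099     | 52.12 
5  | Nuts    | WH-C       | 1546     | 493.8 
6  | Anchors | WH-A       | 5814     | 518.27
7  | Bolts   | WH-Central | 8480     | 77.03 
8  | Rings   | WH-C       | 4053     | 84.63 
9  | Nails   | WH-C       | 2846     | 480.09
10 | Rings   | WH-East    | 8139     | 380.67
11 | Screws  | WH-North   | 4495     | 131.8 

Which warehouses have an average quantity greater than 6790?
SELECT warehouse, AVG(quantity)
FROM inventory
GROUP BY warehouse
HAVING AVG(quantity) > 6790

Result:
  WH-Central: avg=7789.50
  WH-East: avg=8139.00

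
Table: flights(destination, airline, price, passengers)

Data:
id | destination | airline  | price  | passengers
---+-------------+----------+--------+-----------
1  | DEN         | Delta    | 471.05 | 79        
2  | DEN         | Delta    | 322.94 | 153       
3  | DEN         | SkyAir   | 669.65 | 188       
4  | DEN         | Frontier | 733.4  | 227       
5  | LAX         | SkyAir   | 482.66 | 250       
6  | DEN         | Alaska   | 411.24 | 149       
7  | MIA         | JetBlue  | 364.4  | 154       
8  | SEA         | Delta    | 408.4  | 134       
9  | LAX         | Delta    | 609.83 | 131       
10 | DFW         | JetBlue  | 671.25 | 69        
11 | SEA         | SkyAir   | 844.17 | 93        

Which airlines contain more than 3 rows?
SELECT airline, COUNT(*) as cnt
FROM flights
GROUP BY airline
HAVING COUNT(*) > 3

Result:
  Delta: 4

Note: HAVING filters groups after aggregation, WHERE filters rows before.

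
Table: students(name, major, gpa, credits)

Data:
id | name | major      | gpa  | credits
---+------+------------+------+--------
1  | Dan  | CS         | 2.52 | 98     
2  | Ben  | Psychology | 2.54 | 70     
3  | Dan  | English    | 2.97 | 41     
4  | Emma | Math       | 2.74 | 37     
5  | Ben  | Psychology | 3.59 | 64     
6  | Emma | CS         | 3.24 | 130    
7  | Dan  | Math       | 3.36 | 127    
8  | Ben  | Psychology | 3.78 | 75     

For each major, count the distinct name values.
SELECT major, COUNT(DISTINCT name)
FROM students
GROUP BY major

Result:
  CS: 2 distinct
  English: 1 distinct
  Math: 2 distinct
  Psychology: 1 distinct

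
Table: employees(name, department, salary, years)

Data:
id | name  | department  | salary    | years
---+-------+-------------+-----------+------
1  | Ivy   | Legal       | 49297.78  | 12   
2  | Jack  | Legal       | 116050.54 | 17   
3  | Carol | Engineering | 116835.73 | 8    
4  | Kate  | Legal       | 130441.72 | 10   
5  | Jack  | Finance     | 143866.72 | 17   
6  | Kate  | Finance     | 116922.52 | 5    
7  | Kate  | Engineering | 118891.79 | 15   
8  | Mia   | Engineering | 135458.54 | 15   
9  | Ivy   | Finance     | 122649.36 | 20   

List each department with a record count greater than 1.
SELECT department, COUNT(*) as cnt
FROM employees
GROUP BY department
HAVING COUNT(*) > 1

Result:
  Engineering: 3
  Finance: 3
  Legal: 3

Note: HAVING filters groups after aggregation, WHERE filters rows before.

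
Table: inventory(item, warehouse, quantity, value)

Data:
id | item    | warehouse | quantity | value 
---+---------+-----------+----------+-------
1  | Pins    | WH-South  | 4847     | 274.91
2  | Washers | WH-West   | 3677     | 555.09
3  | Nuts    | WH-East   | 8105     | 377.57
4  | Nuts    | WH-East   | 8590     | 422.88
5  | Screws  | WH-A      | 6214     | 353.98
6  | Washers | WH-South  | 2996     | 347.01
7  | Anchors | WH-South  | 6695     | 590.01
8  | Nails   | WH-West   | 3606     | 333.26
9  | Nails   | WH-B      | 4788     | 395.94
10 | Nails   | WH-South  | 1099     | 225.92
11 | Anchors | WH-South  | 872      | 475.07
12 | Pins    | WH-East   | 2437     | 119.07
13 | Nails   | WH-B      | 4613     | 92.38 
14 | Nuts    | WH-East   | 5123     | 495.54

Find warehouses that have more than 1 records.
SELECT warehouse, COUNT(*) as cnt
FROM inventory
GROUP BY warehouse
HAVING COUNT(*) > 1

Result:
  WH-B: 2
  WH-East: 4
  WH-South: 5
  WH-West: 2

Note: HAVING filters groups after aggregation, WHERE filters rows before.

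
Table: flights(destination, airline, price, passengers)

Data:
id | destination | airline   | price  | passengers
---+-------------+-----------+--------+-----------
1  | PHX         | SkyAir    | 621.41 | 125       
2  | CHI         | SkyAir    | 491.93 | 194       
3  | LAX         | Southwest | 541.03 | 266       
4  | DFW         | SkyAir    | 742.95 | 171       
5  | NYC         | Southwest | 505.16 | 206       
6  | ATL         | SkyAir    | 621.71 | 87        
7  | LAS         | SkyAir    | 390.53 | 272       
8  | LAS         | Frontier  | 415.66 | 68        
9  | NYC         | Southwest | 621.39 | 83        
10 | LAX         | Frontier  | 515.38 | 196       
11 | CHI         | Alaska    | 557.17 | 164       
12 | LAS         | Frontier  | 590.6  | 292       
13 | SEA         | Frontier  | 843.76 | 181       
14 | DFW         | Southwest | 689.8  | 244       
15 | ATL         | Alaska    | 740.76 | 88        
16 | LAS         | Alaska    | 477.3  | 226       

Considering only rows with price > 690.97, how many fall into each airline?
SELECT airline, COUNT(*)
FROM flights
WHERE price > 690.97
GROUP BY airline

Note: WHERE filters rows before grouping.

Result:
  Alaska: 1
  Frontier: 1
  SkyAir: 1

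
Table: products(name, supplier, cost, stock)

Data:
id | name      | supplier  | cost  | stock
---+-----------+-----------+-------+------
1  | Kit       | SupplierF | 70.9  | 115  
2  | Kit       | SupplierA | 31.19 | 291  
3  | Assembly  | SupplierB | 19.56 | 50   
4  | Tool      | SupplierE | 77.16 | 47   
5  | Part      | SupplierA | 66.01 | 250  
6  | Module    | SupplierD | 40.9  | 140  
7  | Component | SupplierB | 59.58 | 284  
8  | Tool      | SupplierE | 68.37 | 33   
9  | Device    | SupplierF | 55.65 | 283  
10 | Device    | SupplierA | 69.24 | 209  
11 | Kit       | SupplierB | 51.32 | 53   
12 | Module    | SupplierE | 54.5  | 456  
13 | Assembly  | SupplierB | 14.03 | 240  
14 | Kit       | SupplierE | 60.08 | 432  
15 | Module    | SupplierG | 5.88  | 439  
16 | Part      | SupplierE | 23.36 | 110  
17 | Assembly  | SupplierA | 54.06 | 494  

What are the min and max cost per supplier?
SELECT supplier, MIN(cost), MAX(cost)
FROM products
GROUP BY supplier

Result:
  SupplierA: min=31.19, max=69.24
  SupplierB: min=14.03, max=59.58
  SupplierD: min=40.90, max=40.90
  SupplierE: min=23.36, max=77.16
  SupplierF: min=55.65, max=70.90
  SupplierG: min=5.88, max=5.88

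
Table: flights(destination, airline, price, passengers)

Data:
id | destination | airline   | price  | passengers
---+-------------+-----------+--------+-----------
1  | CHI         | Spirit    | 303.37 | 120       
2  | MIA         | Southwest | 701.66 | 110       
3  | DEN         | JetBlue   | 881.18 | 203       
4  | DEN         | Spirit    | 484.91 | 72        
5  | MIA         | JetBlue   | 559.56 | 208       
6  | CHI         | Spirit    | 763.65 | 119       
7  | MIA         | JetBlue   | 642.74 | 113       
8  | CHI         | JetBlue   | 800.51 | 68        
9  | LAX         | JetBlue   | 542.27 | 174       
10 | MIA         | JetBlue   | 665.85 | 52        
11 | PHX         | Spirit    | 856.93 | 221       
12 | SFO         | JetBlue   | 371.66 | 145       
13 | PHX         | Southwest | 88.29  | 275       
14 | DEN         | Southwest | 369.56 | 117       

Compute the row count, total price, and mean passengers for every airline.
SELECT airline,
       COUNT(*) as cnt,
       SUM(price) as total_price,
       AVG(passengers) as avg_passengers
FROM flights
GROUP BY airline

Result:
  JetBlue: 7 records, 4463.77 total price, 137.57 avg passengers
  Southwest: 3 records, 1159.51 total price, 167.33 avg passengers
  Spirit: 4 records, 2408.86 total price, 133.00 avg passengers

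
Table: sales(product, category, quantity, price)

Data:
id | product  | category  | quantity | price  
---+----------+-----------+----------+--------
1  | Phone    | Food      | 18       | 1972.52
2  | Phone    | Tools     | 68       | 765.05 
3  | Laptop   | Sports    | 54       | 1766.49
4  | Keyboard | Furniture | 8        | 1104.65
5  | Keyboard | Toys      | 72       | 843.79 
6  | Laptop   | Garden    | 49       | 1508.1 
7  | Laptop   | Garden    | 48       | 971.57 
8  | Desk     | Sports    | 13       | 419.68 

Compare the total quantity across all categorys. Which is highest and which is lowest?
SELECT category, SUM(quantity)
FROM sales
GROUP BY category
ORDER BY SUM(quantity)

All groups:
  Furniture: 8
  Food: 18
  Sports: 67
  Tools: 68
  Toys: 72
  Garden: 97

Highest: Garden (97)
Lowest: Furniture (8)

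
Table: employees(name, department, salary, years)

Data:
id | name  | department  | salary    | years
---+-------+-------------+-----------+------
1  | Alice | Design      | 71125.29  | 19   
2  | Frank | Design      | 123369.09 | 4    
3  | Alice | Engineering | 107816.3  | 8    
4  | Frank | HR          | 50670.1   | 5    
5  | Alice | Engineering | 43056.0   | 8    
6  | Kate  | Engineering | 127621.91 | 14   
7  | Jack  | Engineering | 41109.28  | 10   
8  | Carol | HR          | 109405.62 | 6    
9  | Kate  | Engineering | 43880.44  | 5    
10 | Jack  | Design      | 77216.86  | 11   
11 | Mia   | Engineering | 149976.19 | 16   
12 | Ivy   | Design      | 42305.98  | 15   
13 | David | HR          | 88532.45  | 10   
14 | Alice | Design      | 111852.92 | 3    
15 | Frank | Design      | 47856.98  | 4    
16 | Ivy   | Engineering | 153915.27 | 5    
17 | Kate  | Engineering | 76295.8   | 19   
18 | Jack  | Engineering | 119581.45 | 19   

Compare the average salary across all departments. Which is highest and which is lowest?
SELECT department, AVG(salary)
FROM employees
GROUP BY department
ORDER BY AVG(salary)

All groups:
  Design: 78954.52
  HR: 82869.39
  Engineering: 95916.96

Highest: Engineering (95916.96)
Lowest: Design (78954.52)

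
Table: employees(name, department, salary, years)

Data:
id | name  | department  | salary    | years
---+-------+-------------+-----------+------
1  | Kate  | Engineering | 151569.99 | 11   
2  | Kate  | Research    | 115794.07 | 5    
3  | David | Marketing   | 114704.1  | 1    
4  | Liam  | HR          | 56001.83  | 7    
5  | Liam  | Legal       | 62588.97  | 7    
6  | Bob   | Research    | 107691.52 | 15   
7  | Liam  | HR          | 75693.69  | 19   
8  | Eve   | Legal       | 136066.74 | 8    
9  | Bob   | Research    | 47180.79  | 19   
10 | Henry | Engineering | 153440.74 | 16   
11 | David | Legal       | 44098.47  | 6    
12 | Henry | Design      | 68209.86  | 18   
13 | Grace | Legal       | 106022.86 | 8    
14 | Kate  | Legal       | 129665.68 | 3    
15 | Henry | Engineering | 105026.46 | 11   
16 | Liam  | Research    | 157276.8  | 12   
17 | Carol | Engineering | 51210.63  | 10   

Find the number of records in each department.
SELECT department, COUNT(*) as count
FROM employees
GROUP BY department

Result:
  Design: 1
  Engineering: 4
  HR: 2
  Legal: 5
  Marketing: 1
  Research: 4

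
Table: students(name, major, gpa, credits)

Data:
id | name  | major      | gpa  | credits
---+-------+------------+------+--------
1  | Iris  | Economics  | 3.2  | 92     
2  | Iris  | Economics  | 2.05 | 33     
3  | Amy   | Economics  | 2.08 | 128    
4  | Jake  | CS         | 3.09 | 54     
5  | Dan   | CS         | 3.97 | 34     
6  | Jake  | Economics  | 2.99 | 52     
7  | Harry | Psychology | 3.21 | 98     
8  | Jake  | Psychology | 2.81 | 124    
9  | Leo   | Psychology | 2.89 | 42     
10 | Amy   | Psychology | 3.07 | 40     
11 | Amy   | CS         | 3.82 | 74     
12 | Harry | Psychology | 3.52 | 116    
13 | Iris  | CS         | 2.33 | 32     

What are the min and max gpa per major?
SELECT major, MIN(gpa), MAX(gpa)
FROM students
GROUP BY major

Result:
  CS: min=2.33, max=3.97
  Economics: min=2.05, max=3.20
  Psychology: min=2.81, max=3.52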